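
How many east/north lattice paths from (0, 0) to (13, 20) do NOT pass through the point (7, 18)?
Number of paths = 559706840

Total paths from (0, 0) to (13, 20): C(33, 13) = 573166440. Paths through (7, 18): (paths (0, 0) → (7, 18)) × (paths (7, 18) → (13, 20)) = C(25, 7) · C(8, 6) = 480700 · 28 = 13459600. Avoidance count = 573166440 − 13459600 = 559706840.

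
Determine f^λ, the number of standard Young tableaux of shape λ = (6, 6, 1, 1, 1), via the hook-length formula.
# SYT of shape (6, 6, 1, 1, 1) = 28028

Hook-length formula: f^λ = n! / Π hook(c), product over all cells c of the Young diagram. For λ = (6, 6, 1, 1, 1), n = 15 boxes. Hook lengths by row (left-to-right, top-to-bottom): [10, 6, 5, 4, 3, 2]; [9, 5, 4, 3, 2, 1]; [3]; [2]; [1]. Product of hooks = 46656000. So f^λ = 15! / 46656000 = 1307674368000 / 46656000 = 28028.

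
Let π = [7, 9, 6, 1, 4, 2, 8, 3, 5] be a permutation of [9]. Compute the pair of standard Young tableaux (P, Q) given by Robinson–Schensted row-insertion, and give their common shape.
P = [1, 2, 3, 5] / [4, 8] / [6, 9] / [7];  Q = [1, 2, 7, 9] / [3, 5] / [4, 8] / [6];  common shape = (4, 2, 2, 1)

Row-insert the values π_1, π_2, … into P one at a time, bumping the leftmost entry strictly greater than the inserted value down to the next row. The recording tableau Q records, in position (i, j), the step at which that cell was added to P.
  Insert 7 (step 1): P = [7];  Q = [1]
  Insert 9 (step 2): P = [7, 9];  Q = [1, 2]
  Insert 6 (step 3): P = [6, 9] / [7];  Q = [1, 2] / [3]
  Insert 1 (step 4): P = [1, 9] / [6] / [7];  Q = [1, 2] / [3] / [4]
  Insert 4 (step 5): P = [1, 4] / [6, 9] / [7];  Q = [1, 2] / [3, 5] / [4]
  Insert 2 (step 6): P = [1, 2] / [4, 9] / [6] / [7];  Q = [1, 2] / [3, 5] / [4] / [6]
  Insert 8 (step 7): P = [1, 2, 8] / [4, 9] / [6] / [7];  Q = [1, 2, 7] / [3, 5] / [4] / [6]
  Insert 3 (step 8): P = [1, 2, 3] / [4, 8] / [6, 9] / [7];  Q = [1, 2, 7] / [3, 5] / [4, 8] / [6]
  Insert 5 (step 9): P = [1, 2, 3, 5] / [4, 8] / [6, 9] / [7];  Q = [1, 2, 7, 9] / [3, 5] / [4, 8] / [6]
Final shape: (4, 2, 2, 1).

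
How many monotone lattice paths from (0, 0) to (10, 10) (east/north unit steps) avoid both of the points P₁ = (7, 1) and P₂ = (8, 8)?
Number of paths = 106160

Inclusion–exclusion. Total paths: C(20, 10) = 184756. Through P₁: C(8, 7)·C(12, 3) = 1760. Through P₂: C(16, 8)·C(4, 2) = 77220. Since P₁ is strictly southwest of P₂, a monotone path through both must visit P₁ then P₂; paths through both = C(8, 7)·C(8, 1)·C(4, 2) = 384. Avoid both = 184756 − 1760 − 77220 + 384 = 106160.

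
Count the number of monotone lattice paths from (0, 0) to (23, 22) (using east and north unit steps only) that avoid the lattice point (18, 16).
Number of paths = 3098485183140

Total paths from (0, 0) to (23, 22): C(45, 23) = 4116715363800. Paths through (18, 16): (paths (0, 0) → (18, 16)) × (paths (18, 16) → (23, 22)) = C(34, 18) · C(11, 5) = 2203961430 · 462 = 1018230180660. Avoidance count = 4116715363800 − 1018230180660 = 3098485183140.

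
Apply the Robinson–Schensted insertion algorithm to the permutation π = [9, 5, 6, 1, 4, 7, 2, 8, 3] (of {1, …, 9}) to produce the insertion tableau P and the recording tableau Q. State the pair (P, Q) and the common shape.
P = [1, 2, 3, 8] / [4, 6, 7] / [5] / [9];  Q = [1, 3, 6, 8] / [2, 5, 9] / [4] / [7];  common shape = (4, 3, 1, 1)

Row-insert the values π_1, π_2, … into P one at a time, bumping the leftmost entry strictly greater than the inserted value down to the next row. The recording tableau Q records, in position (i, j), the step at which that cell was added to P.
  Insert 9 (step 1): P = [9];  Q = [1]
  Insert 5 (step 2): P = [5] / [9];  Q = [1] / [2]
  Insert 6 (step 3): P = [5, 6] / [9];  Q = [1, 3] / [2]
  Insert 1 (step 4): P = [1, 6] / [5] / [9];  Q = [1, 3] / [2] / [4]
  Insert 4 (step 5): P = [1, 4] / [5, 6] / [9];  Q = [1, 3] / [2, 5] / [4]
  Insert 7 (step 6): P = [1, 4, 7] / [5, 6] / [9];  Q = [1, 3, 6] / [2, 5] / [4]
  Insert 2 (step 7): P = [1, 2, 7] / [4, 6] / [5] / [9];  Q = [1, 3, 6] / [2, 5] / [4] / [7]
  Insert 8 (step 8): P = [1, 2, 7, 8] / [4, 6] / [5] / [9];  Q = [1, 3, 6, 8] / [2, 5] / [4] / [7]
  Insert 3 (step 9): P = [1, 2, 3, 8] / [4, 6, 7] / [5] / [9];  Q = [1, 3, 6, 8] / [2, 5, 9] / [4] / [7]
Final shape: (4, 3, 1, 1).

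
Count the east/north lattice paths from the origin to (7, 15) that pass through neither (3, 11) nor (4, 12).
Number of paths = 123224

Inclusion–exclusion. Total paths: C(22, 7) = 170544. Through P₁: C(14, 3)·C(8, 4) = 25480. Through P₂: C(16, 4)·C(6, 3) = 36400. Since P₁ is strictly southwest of P₂, a monotone path through both must visit P₁ then P₂; paths through both = C(14, 3)·C(2, 1)·C(6, 3) = 14560. Avoid both = 170544 − 25480 − 36400 + 14560 = 123224.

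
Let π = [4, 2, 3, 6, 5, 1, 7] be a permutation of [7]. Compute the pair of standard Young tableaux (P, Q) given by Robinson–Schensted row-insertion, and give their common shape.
P = [1, 3, 5, 7] / [2, 6] / [4];  Q = [1, 3, 4, 7] / [2, 5] / [6];  common shape = (4, 2, 1)

Row-insert the values π_1, π_2, … into P one at a time, bumping the leftmost entry strictly greater than the inserted value down to the next row. The recording tableau Q records, in position (i, j), the step at which that cell was added to P.
  Insert 4 (step 1): P = [4];  Q = [1]
  Insert 2 (step 2): P = [2] / [4];  Q = [1] / [2]
  Insert 3 (step 3): P = [2, 3] / [4];  Q = [1, 3] / [2]
  Insert 6 (step 4): P = [2, 3, 6] / [4];  Q = [1, 3, 4] / [2]
  Insert 5 (step 5): P = [2, 3, 5] / [4, 6];  Q = [1, 3, 4] / [2, 5]
  Insert 1 (step 6): P = [1, 3, 5] / [2, 6] / [4];  Q = [1, 3, 4] / [2, 5] / [6]
  Insert 7 (step 7): P = [1, 3, 5, 7] / [2, 6] / [4];  Q = [1, 3, 4, 7] / [2, 5] / [6]
Final shape: (4, 2, 1).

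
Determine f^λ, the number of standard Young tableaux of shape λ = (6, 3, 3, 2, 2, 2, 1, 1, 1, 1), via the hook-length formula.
# SYT of shape (6, 3, 3, 2, 2, 2, 1, 1, 1, 1) = 651819168

Hook-length formula: f^λ = n! / Π hook(c), product over all cells c of the Young diagram. For λ = (6, 3, 3, 2, 2, 2, 1, 1, 1, 1), n = 22 boxes. Hook lengths by row (left-to-right, top-to-bottom): [15, 10, 6, 3, 2, 1]; [11, 6, 2]; [10, 5, 1]; [8, 3]; [7, 2]; [6, 1]; [4]; [3]; [2]; [1]. Product of hooks = 1724405760000. So f^λ = 22! / 1724405760000 = 1124000727777607680000 / 1724405760000 = 651819168.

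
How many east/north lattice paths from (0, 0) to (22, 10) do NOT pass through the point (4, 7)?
Number of paths = 64073340

Total paths from (0, 0) to (22, 10): C(32, 22) = 64512240. Paths through (4, 7): (paths (0, 0) → (4, 7)) × (paths (4, 7) → (22, 10)) = C(11, 4) · C(21, 18) = 330 · 1330 = 438900. Avoidance count = 64512240 − 438900 = 64073340.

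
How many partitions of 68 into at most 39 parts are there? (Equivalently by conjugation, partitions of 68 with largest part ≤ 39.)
p(68, parts ≤ 39) = 3069275

Use the recurrence p(n, m) = p(n, m−1) + p(n−m, m): either the largest part is < m (count p(n, m−1)) or the largest part is exactly m (remove one copy of m, count p(n−m, m)). With p(0, ·) = 1 this gives p(68, parts ≤ 39) = 3069275. (By conjugating Young diagrams, this also counts partitions of 68 into at most 39 parts.)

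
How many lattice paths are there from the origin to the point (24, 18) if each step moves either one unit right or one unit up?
Number of paths = 353697121050

A monotone lattice path from (0, 0) to (24, 18) consists of 24 east steps and 18 north steps in some order, so it is determined by which 24 of the 42 steps are east. The count is C(42, 24) = 353697121050.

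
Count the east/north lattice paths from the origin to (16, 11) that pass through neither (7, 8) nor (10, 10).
Number of paths = 10779353

Inclusion–exclusion. Total paths: C(27, 16) = 13037895. Through P₁: C(15, 7)·C(12, 9) = 1415700. Through P₂: C(20, 10)·C(7, 6) = 1293292. Since P₁ is strictly southwest of P₂, a monotone path through both must visit P₁ then P₂; paths through both = C(15, 7)·C(5, 3)·C(7, 6) = 450450. Avoid both = 13037895 − 1415700 − 1293292 + 450450 = 10779353.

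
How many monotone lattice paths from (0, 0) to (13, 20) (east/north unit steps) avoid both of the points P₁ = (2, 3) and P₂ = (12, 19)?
Number of paths = 182418290

Inclusion–exclusion. Total paths: C(33, 13) = 573166440. Through P₁: C(5, 2)·C(28, 11) = 214741800. Through P₂: C(31, 12)·C(2, 1) = 282241050. Since P₁ is strictly southwest of P₂, a monotone path through both must visit P₁ then P₂; paths through both = C(5, 2)·C(26, 10)·C(2, 1) = 106234700. Avoid both = 573166440 − 214741800 − 282241050 + 106234700 = 182418290.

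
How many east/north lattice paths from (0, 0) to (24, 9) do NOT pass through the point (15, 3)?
Number of paths = 34483020

Total paths from (0, 0) to (24, 9): C(33, 24) = 38567100. Paths through (15, 3): (paths (0, 0) → (15, 3)) × (paths (15, 3) → (24, 9)) = C(18, 15) · C(15, 9) = 816 · 5005 = 4084080. Avoidance count = 38567100 − 4084080 = 34483020.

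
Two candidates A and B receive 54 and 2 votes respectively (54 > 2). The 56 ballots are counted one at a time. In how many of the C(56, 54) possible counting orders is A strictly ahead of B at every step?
Strict-lead orderings = 1430

Total orderings of the 56 votes with 54 for A: C(56, 54) = 1540. By the Bertrand ballot formula (Cycle Lemma / reflection principle), the number of orderings in which A is strictly ahead of B throughout is (p − q)/(p + q) · C(p + q, p) = (54 − 2)/(54 + 2) · 1540 = 1430.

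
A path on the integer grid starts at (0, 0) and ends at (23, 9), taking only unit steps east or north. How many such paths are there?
Number of paths = 28048800

A monotone lattice path from (0, 0) to (23, 9) consists of 23 east steps and 9 north steps in some order, so it is determined by which 23 of the 32 steps are east. The count is C(32, 23) = 28048800.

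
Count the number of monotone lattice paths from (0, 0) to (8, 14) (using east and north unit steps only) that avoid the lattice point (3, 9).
Number of paths = 264330

Total paths from (0, 0) to (8, 14): C(22, 8) = 319770. Paths through (3, 9): (paths (0, 0) → (3, 9)) × (paths (3, 9) → (8, 14)) = C(12, 3) · C(10, 5) = 220 · 252 = 55440. Avoidance count = 319770 − 55440 = 264330.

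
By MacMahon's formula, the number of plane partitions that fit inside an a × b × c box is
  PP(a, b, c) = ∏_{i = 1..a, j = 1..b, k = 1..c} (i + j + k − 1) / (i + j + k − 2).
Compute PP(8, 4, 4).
PP(8, 4, 4) = 184225041

Evaluate the triple product over i = 1..8, j = 1..4, k = 1..4. The factors are (2/1) · (3/2) · (4/3) · (5/4) · (3/2) · (4/3) · (5/4) · (6/5) · … (128 factors total). The numerators and denominators telescope so the product is an integer; carrying out the multiplication exactly gives PP(8, 4, 4) = 184225041.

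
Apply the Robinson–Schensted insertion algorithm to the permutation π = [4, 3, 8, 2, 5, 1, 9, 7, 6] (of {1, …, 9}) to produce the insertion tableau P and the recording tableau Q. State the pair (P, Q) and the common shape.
P = [1, 5, 6] / [2, 7, 9] / [3, 8] / [4];  Q = [1, 3, 7] / [2, 5, 8] / [4, 9] / [6];  common shape = (3, 3, 2, 1)

Row-insert the values π_1, π_2, … into P one at a time, bumping the leftmost entry strictly greater than the inserted value down to the next row. The recording tableau Q records, in position (i, j), the step at which that cell was added to P.
  Insert 4 (step 1): P = [4];  Q = [1]
  Insert 3 (step 2): P = [3] / [4];  Q = [1] / [2]
  Insert 8 (step 3): P = [3, 8] / [4];  Q = [1, 3] / [2]
  Insert 2 (step 4): P = [2, 8] / [3] / [4];  Q = [1, 3] / [2] / [4]
  Insert 5 (step 5): P = [2, 5] / [3, 8] / [4];  Q = [1, 3] / [2, 5] / [4]
  Insert 1 (step 6): P = [1, 5] / [2, 8] / [3] / [4];  Q = [1, 3] / [2, 5] / [4] / [6]
  Insert 9 (step 7): P = [1, 5, 9] / [2, 8] / [3] / [4];  Q = [1, 3, 7] / [2, 5] / [4] / [6]
  Insert 7 (step 8): P = [1, 5, 7] / [2, 8, 9] / [3] / [4];  Q = [1, 3, 7] / [2, 5, 8] / [4] / [6]
  Insert 6 (step 9): P = [1, 5, 6] / [2, 7, 9] / [3, 8] / [4];  Q = [1, 3, 7] / [2, 5, 8] / [4, 9] / [6]
Final shape: (3, 3, 2, 1).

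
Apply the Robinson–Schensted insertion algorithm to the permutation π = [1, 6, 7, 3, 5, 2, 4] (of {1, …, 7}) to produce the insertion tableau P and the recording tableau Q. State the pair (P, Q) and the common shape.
P = [1, 2, 4] / [3, 5] / [6, 7];  Q = [1, 2, 3] / [4, 5] / [6, 7];  common shape = (3, 2, 2)

Row-insert the values π_1, π_2, … into P one at a time, bumping the leftmost entry strictly greater than the inserted value down to the next row. The recording tableau Q records, in position (i, j), the step at which that cell was added to P.
  Insert 1 (step 1): P = [1];  Q = [1]
  Insert 6 (step 2): P = [1, 6];  Q = [1, 2]
  Insert 7 (step 3): P = [1, 6, 7];  Q = [1, 2, 3]
  Insert 3 (step 4): P = [1, 3, 7] / [6];  Q = [1, 2, 3] / [4]
  Insert 5 (step 5): P = [1, 3, 5] / [6, 7];  Q = [1, 2, 3] / [4, 5]
  Insert 2 (step 6): P = [1, 2, 5] / [3, 7] / [6];  Q = [1, 2, 3] / [4, 5] / [6]
  Insert 4 (step 7): P = [1, 2, 4] / [3, 5] / [6, 7];  Q = [1, 2, 3] / [4, 5] / [6, 7]
Final shape: (3, 2, 2).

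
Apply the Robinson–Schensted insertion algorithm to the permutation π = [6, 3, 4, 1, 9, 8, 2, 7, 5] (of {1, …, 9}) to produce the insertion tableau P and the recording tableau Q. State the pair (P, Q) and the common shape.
P = [1, 2, 5] / [3, 4, 7] / [6, 8] / [9];  Q = [1, 3, 5] / [2, 6, 8] / [4, 7] / [9];  common shape = (3, 3, 2, 1)

Row-insert the values π_1, π_2, … into P one at a time, bumping the leftmost entry strictly greater than the inserted value down to the next row. The recording tableau Q records, in position (i, j), the step at which that cell was added to P.
  Insert 6 (step 1): P = [6];  Q = [1]
  Insert 3 (step 2): P = [3] / [6];  Q = [1] / [2]
  Insert 4 (step 3): P = [3, 4] / [6];  Q = [1, 3] / [2]
  Insert 1 (step 4): P = [1, 4] / [3] / [6];  Q = [1, 3] / [2] / [4]
  Insert 9 (step 5): P = [1, 4, 9] / [3] / [6];  Q = [1, 3, 5] / [2] / [4]
  Insert 8 (step 6): P = [1, 4, 8] / [3, 9] / [6];  Q = [1, 3, 5] / [2, 6] / [4]
  Insert 2 (step 7): P = [1, 2, 8] / [3, 4] / [6, 9];  Q = [1, 3, 5] / [2, 6] / [4, 7]
  Insert 7 (step 8): P = [1, 2, 7] / [3, 4, 8] / [6, 9];  Q = [1, 3, 5] / [2, 6, 8] / [4, 7]
  Insert 5 (step 9): P = [1, 2, 5] / [3, 4, 7] / [6, 8] / [9];  Q = [1, 3, 5] / [2, 6, 8] / [4, 7] / [9]
Final shape: (3, 3, 2, 1).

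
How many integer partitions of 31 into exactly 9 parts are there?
p(31, 9 parts) = 732

Partitions of n into exactly k parts are in bijection with partitions of n − k into at most k parts (subtract 1 from each part). So p(31, exactly 9) = p(22, parts ≤ 9). Computing via the recurrence p(m, j) = p(m, j−1) + p(m−j, j) gives 732.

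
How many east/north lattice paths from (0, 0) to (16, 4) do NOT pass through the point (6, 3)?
Number of paths = 3921

Total paths from (0, 0) to (16, 4): C(20, 16) = 4845. Paths through (6, 3): (paths (0, 0) → (6, 3)) × (paths (6, 3) → (16, 4)) = C(9, 6) · C(11, 10) = 84 · 11 = 924. Avoidance count = 4845 − 924 = 3921.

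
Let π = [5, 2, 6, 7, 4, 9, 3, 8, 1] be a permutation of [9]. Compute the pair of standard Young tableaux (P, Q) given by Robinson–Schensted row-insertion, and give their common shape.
P = [1, 3, 7, 8] / [2, 6, 9] / [4] / [5];  Q = [1, 3, 4, 6] / [2, 5, 8] / [7] / [9];  common shape = (4, 3, 1, 1)

Row-insert the values π_1, π_2, … into P one at a time, bumping the leftmost entry strictly greater than the inserted value down to the next row. The recording tableau Q records, in position (i, j), the step at which that cell was added to P.
  Insert 5 (step 1): P = [5];  Q = [1]
  Insert 2 (step 2): P = [2] / [5];  Q = [1] / [2]
  Insert 6 (step 3): P = [2, 6] / [5];  Q = [1, 3] / [2]
  Insert 7 (step 4): P = [2, 6, 7] / [5];  Q = [1, 3, 4] / [2]
  Insert 4 (step 5): P = [2, 4, 7] / [5, 6];  Q = [1, 3, 4] / [2, 5]
  Insert 9 (step 6): P = [2, 4, 7, 9] / [5, 6];  Q = [1, 3, 4, 6] / [2, 5]
  Insert 3 (step 7): P = [2, 3, 7, 9] / [4, 6] / [5];  Q = [1, 3, 4, 6] / [2, 5] / [7]
  Insert 8 (step 8): P = [2, 3, 7, 8] / [4, 6, 9] / [5];  Q = [1, 3, 4, 6] / [2, 5, 8] / [7]
  Insert 1 (step 9): P = [1, 3, 7, 8] / [2, 6, 9] / [4] / [5];  Q = [1, 3, 4, 6] / [2, 5, 8] / [7] / [9]
Final shape: (4, 3, 1, 1).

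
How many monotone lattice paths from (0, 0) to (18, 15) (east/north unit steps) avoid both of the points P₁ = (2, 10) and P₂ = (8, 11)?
Number of paths = 960620166

Inclusion–exclusion. Total paths: C(33, 18) = 1037158320. Through P₁: C(12, 2)·C(21, 16) = 1343034. Through P₂: C(19, 8)·C(14, 10) = 75657582. Since P₁ is strictly southwest of P₂, a monotone path through both must visit P₁ then P₂; paths through both = C(12, 2)·C(7, 6)·C(14, 10) = 462462. Avoid both = 1037158320 − 1343034 − 75657582 + 462462 = 960620166.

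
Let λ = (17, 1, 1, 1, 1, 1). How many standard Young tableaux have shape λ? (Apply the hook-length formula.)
# SYT of shape (17, 1, 1, 1, 1, 1) = 20349

Hook-length formula: f^λ = n! / Π hook(c), product over all cells c of the Young diagram. For λ = (17, 1, 1, 1, 1, 1), n = 22 boxes. Hook lengths by row (left-to-right, top-to-bottom): [22, 16, 15, 14, 13, 12, 11, 10, 9, 8, 7, 6, 5, 4, 3, 2, 1]; [5]; [4]; [3]; [2]; [1]. Product of hooks = 55236165304320000. So f^λ = 22! / 55236165304320000 = 1124000727777607680000 / 55236165304320000 = 20349.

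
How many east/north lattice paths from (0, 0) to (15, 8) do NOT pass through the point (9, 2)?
Number of paths = 439494

Total paths from (0, 0) to (15, 8): C(23, 15) = 490314. Paths through (9, 2): (paths (0, 0) → (9, 2)) × (paths (9, 2) → (15, 8)) = C(11, 9) · C(12, 6) = 55 · 924 = 50820. Avoidance count = 490314 − 50820 = 439494.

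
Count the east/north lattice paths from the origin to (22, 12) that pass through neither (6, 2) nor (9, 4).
Number of paths = 311107310

Inclusion–exclusion. Total paths: C(34, 22) = 548354040. Through P₁: C(8, 6)·C(26, 16) = 148728580. Through P₂: C(13, 9)·C(21, 13) = 145495350. Since P₁ is strictly southwest of P₂, a monotone path through both must visit P₁ then P₂; paths through both = C(8, 6)·C(5, 3)·C(21, 13) = 56977200. Avoid both = 548354040 − 148728580 − 145495350 + 56977200 = 311107310.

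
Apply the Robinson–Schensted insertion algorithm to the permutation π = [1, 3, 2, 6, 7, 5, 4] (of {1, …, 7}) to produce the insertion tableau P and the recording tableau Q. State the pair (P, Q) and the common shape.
P = [1, 2, 4, 7] / [3, 5] / [6];  Q = [1, 2, 4, 5] / [3, 6] / [7];  common shape = (4, 2, 1)

Row-insert the values π_1, π_2, … into P one at a time, bumping the leftmost entry strictly greater than the inserted value down to the next row. The recording tableau Q records, in position (i, j), the step at which that cell was added to P.
  Insert 1 (step 1): P = [1];  Q = [1]
  Insert 3 (step 2): P = [1, 3];  Q = [1, 2]
  Insert 2 (step 3): P = [1, 2] / [3];  Q = [1, 2] / [3]
  Insert 6 (step 4): P = [1, 2, 6] / [3];  Q = [1, 2, 4] / [3]
  Insert 7 (step 5): P = [1, 2, 6, 7] / [3];  Q = [1, 2, 4, 5] / [3]
  Insert 5 (step 6): P = [1, 2, 5, 7] / [3, 6];  Q = [1, 2, 4, 5] / [3, 6]
  Insert 4 (step 7): P = [1, 2, 4, 7] / [3, 5] / [6];  Q = [1, 2, 4, 5] / [3, 6] / [7]
Final shape: (4, 2, 1).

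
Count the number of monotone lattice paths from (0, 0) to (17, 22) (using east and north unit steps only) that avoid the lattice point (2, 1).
Number of paths = 34317410130

Total paths from (0, 0) to (17, 22): C(39, 17) = 51021117810. Paths through (2, 1): (paths (0, 0) → (2, 1)) × (paths (2, 1) → (17, 22)) = C(3, 2) · C(36, 15) = 3 · 5567902560 = 16703707680. Avoidance count = 51021117810 − 16703707680 = 34317410130.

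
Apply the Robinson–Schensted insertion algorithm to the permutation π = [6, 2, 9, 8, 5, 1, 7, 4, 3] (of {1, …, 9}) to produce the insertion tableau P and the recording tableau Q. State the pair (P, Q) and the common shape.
P = [1, 3, 7] / [2, 4] / [5, 8] / [6] / [9];  Q = [1, 3, 7] / [2, 4] / [5, 8] / [6] / [9];  common shape = (3, 2, 2, 1, 1)

Row-insert the values π_1, π_2, … into P one at a time, bumping the leftmost entry strictly greater than the inserted value down to the next row. The recording tableau Q records, in position (i, j), the step at which that cell was added to P.
  Insert 6 (step 1): P = [6];  Q = [1]
  Insert 2 (step 2): P = [2] / [6];  Q = [1] / [2]
  Insert 9 (step 3): P = [2, 9] / [6];  Q = [1, 3] / [2]
  Insert 8 (step 4): P = [2, 8] / [6, 9];  Q = [1, 3] / [2, 4]
  Insert 5 (step 5): P = [2, 5] / [6, 8] / [9];  Q = [1, 3] / [2, 4] / [5]
  Insert 1 (step 6): P = [1, 5] / [2, 8] / [6] / [9];  Q = [1, 3] / [2, 4] / [5] / [6]
  Insert 7 (step 7): P = [1, 5, 7] / [2, 8] / [6] / [9];  Q = [1, 3, 7] / [2, 4] / [5] / [6]
  Insert 4 (step 8): P = [1, 4, 7] / [2, 5] / [6, 8] / [9];  Q = [1, 3, 7] / [2, 4] / [5, 8] / [6]
  Insert 3 (step 9): P = [1, 3, 7] / [2, 4] / [5, 8] / [6] / [9];  Q = [1, 3, 7] / [2, 4] / [5, 8] / [6] / [9]
Final shape: (3, 2, 2, 1, 1).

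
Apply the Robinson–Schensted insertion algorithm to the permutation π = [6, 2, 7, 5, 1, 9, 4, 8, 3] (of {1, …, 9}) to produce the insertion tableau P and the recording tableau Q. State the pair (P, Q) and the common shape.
P = [1, 3, 8] / [2, 4, 9] / [5, 7] / [6];  Q = [1, 3, 6] / [2, 4, 8] / [5, 7] / [9];  common shape = (3, 3, 2, 1)

Row-insert the values π_1, π_2, … into P one at a time, bumping the leftmost entry strictly greater than the inserted value down to the next row. The recording tableau Q records, in position (i, j), the step at which that cell was added to P.
  Insert 6 (step 1): P = [6];  Q = [1]
  Insert 2 (step 2): P = [2] / [6];  Q = [1] / [2]
  Insert 7 (step 3): P = [2, 7] / [6];  Q = [1, 3] / [2]
  Insert 5 (step 4): P = [2, 5] / [6, 7];  Q = [1, 3] / [2, 4]
  Insert 1 (step 5): P = [1, 5] / [2, 7] / [6];  Q = [1, 3] / [2, 4] / [5]
  Insert 9 (step 6): P = [1, 5, 9] / [2, 7] / [6];  Q = [1, 3, 6] / [2, 4] / [5]
  Insert 4 (step 7): P = [1, 4, 9] / [2, 5] / [6, 7];  Q = [1, 3, 6] / [2, 4] / [5, 7]
  Insert 8 (step 8): P = [1, 4, 8] / [2, 5, 9] / [6, 7];  Q = [1, 3, 6] / [2, 4, 8] / [5, 7]
  Insert 3 (step 9): P = [1, 3, 8] / [2, 4, 9] / [5, 7] / [6];  Q = [1, 3, 6] / [2, 4, 8] / [5, 7] / [9]
Final shape: (3, 3, 2, 1).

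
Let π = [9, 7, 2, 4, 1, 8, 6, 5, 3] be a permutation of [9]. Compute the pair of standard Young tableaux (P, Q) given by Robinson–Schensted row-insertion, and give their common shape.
P = [1, 3, 5] / [2, 4] / [6, 8] / [7] / [9];  Q = [1, 4, 6] / [2, 7] / [3, 8] / [5] / [9];  common shape = (3, 2, 2, 1, 1)

Row-insert the values π_1, π_2, … into P one at a time, bumping the leftmost entry strictly greater than the inserted value down to the next row. The recording tableau Q records, in position (i, j), the step at which that cell was added to P.
  Insert 9 (step 1): P = [9];  Q = [1]
  Insert 7 (step 2): P = [7] / [9];  Q = [1] / [2]
  Insert 2 (step 3): P = [2] / [7] / [9];  Q = [1] / [2] / [3]
  Insert 4 (step 4): P = [2, 4] / [7] / [9];  Q = [1, 4] / [2] / [3]
  Insert 1 (step 5): P = [1, 4] / [2] / [7] / [9];  Q = [1, 4] / [2] / [3] / [5]
  Insert 8 (step 6): P = [1, 4, 8] / [2] / [7] / [9];  Q = [1, 4, 6] / [2] / [3] / [5]
  Insert 6 (step 7): P = [1, 4, 6] / [2, 8] / [7] / [9];  Q = [1, 4, 6] / [2, 7] / [3] / [5]
  Insert 5 (step 8): P = [1, 4, 5] / [2, 6] / [7, 8] / [9];  Q = [1, 4, 6] / [2, 7] / [3, 8] / [5]
  Insert 3 (step 9): P = [1, 3, 5] / [2, 4] / [6, 8] / [7] / [9];  Q = [1, 4, 6] / [2, 7] / [3, 8] / [5] / [9]
Final shape: (3, 2, 2, 1, 1).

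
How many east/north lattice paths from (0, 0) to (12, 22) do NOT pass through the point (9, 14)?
Number of paths = 413517690

Total paths from (0, 0) to (12, 22): C(34, 12) = 548354040. Paths through (9, 14): (paths (0, 0) → (9, 14)) × (paths (9, 14) → (12, 22)) = C(23, 9) · C(11, 3) = 817190 · 165 = 134836350. Avoidance count = 548354040 − 134836350 = 413517690.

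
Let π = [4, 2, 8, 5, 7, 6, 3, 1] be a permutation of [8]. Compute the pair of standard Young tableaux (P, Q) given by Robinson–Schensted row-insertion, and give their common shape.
P = [1, 3, 6] / [2, 5] / [4] / [7] / [8];  Q = [1, 3, 5] / [2, 4] / [6] / [7] / [8];  common shape = (3, 2, 1, 1, 1)

Row-insert the values π_1, π_2, … into P one at a time, bumping the leftmost entry strictly greater than the inserted value down to the next row. The recording tableau Q records, in position (i, j), the step at which that cell was added to P.
  Insert 4 (step 1): P = [4];  Q = [1]
  Insert 2 (step 2): P = [2] / [4];  Q = [1] / [2]
  Insert 8 (step 3): P = [2, 8] / [4];  Q = [1, 3] / [2]
  Insert 5 (step 4): P = [2, 5] / [4, 8];  Q = [1, 3] / [2, 4]
  Insert 7 (step 5): P = [2, 5, 7] / [4, 8];  Q = [1, 3, 5] / [2, 4]
  Insert 6 (step 6): P = [2, 5, 6] / [4, 7] / [8];  Q = [1, 3, 5] / [2, 4] / [6]
  Insert 3 (step 7): P = [2, 3, 6] / [4, 5] / [7] / [8];  Q = [1, 3, 5] / [2, 4] / [6] / [7]
  Insert 1 (step 8): P = [1, 3, 6] / [2, 5] / [4] / [7] / [8];  Q = [1, 3, 5] / [2, 4] / [6] / [7] / [8]
Final shape: (3, 2, 1, 1, 1).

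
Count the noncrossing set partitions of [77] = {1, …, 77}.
C_77 = 18793142726809884575211361279087545193250040

These noncrossing partitions are counted by the Catalan number C_n = (1/(n + 1)) · C(2n, n). For n = 77: C_77 = (1/78) · C(154, 77) = 1465865132691170996866486179768828525073503120/78 = 18793142726809884575211361279087545193250040.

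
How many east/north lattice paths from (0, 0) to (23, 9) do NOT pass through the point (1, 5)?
Number of paths = 27959100

Total paths from (0, 0) to (23, 9): C(32, 23) = 28048800. Paths through (1, 5): (paths (0, 0) → (1, 5)) × (paths (1, 5) → (23, 9)) = C(6, 1) · C(26, 22) = 6 · 14950 = 89700. Avoidance count = 28048800 − 89700 = 27959100.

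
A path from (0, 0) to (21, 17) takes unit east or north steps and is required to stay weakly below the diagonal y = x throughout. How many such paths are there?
Number of paths = 6541168950

By the reflection principle (André's argument), the number of monotone paths to (21, 17) with n ≤ m that never go above y = x is C(38, 21) − C(38, 22) = 28781143380 − 22239974430 = 6541168950.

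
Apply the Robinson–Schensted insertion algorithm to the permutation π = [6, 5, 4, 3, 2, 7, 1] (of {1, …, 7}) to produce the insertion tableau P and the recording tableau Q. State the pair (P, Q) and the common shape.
P = [1, 7] / [2] / [3] / [4] / [5] / [6];  Q = [1, 6] / [2] / [3] / [4] / [5] / [7];  common shape = (2, 1, 1, 1, 1, 1)

Row-insert the values π_1, π_2, … into P one at a time, bumping the leftmost entry strictly greater than the inserted value down to the next row. The recording tableau Q records, in position (i, j), the step at which that cell was added to P.
  Insert 6 (step 1): P = [6];  Q = [1]
  Insert 5 (step 2): P = [5] / [6];  Q = [1] / [2]
  Insert 4 (step 3): P = [4] / [5] / [6];  Q = [1] / [2] / [3]
  Insert 3 (step 4): P = [3] / [4] / [5] / [6];  Q = [1] / [2] / [3] / [4]
  Insert 2 (step 5): P = [2] / [3] / [4] / [5] / [6];  Q = [1] / [2] / [3] / [4] / [5]
  Insert 7 (step 6): P = [2, 7] / [3] / [4] / [5] / [6];  Q = [1, 6] / [2] / [3] / [4] / [5]
  Insert 1 (step 7): P = [1, 7] / [2] / [3] / [4] / [5] / [6];  Q = [1, 6] / [2] / [3] / [4] / [5] / [7]
Final shape: (2, 1, 1, 1, 1, 1).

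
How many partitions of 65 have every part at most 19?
p(65, parts ≤ 19) = 1490023

Use the recurrence p(n, m) = p(n, m−1) + p(n−m, m): either the largest part is < m (count p(n, m−1)) or the largest part is exactly m (remove one copy of m, count p(n−m, m)). With p(0, ·) = 1 this gives p(65, parts ≤ 19) = 1490023. (By conjugating Young diagrams, this also counts partitions of 65 into at most 19 parts.)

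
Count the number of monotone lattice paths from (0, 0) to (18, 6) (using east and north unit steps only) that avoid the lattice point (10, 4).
Number of paths = 89551

Total paths from (0, 0) to (18, 6): C(24, 18) = 134596. Paths through (10, 4): (paths (0, 0) → (10, 4)) × (paths (10, 4) → (18, 6)) = C(14, 10) · C(10, 8) = 1001 · 45 = 45045. Avoidance count = 134596 − 45045 = 89551.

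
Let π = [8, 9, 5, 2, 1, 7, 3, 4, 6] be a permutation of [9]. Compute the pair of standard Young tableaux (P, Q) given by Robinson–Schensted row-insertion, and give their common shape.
P = [1, 3, 4, 6] / [2, 7] / [5, 9] / [8];  Q = [1, 2, 8, 9] / [3, 6] / [4, 7] / [5];  common shape = (4, 2, 2, 1)

Row-insert the values π_1, π_2, … into P one at a time, bumping the leftmost entry strictly greater than the inserted value down to the next row. The recording tableau Q records, in position (i, j), the step at which that cell was added to P.
  Insert 8 (step 1): P = [8];  Q = [1]
  Insert 9 (step 2): P = [8, 9];  Q = [1, 2]
  Insert 5 (step 3): P = [5, 9] / [8];  Q = [1, 2] / [3]
  Insert 2 (step 4): P = [2, 9] / [5] / [8];  Q = [1, 2] / [3] / [4]
  Insert 1 (step 5): P = [1, 9] / [2] / [5] / [8];  Q = [1, 2] / [3] / [4] / [5]
  Insert 7 (step 6): P = [1, 7] / [2, 9] / [5] / [8];  Q = [1, 2] / [3, 6] / [4] / [5]
  Insert 3 (step 7): P = [1, 3] / [2, 7] / [5, 9] / [8];  Q = [1, 2] / [3, 6] / [4, 7] / [5]
  Insert 4 (step 8): P = [1, 3, 4] / [2, 7] / [5, 9] / [8];  Q = [1, 2, 8] / [3, 6] / [4, 7] / [5]
  Insert 6 (step 9): P = [1, 3, 4, 6] / [2, 7] / [5, 9] / [8];  Q = [1, 2, 8, 9] / [3, 6] / [4, 7] / [5]
Final shape: (4, 2, 2, 1).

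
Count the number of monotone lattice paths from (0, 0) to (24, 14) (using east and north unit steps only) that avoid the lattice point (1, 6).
Number of paths = 9614333025

Total paths from (0, 0) to (24, 14): C(38, 24) = 9669554100. Paths through (1, 6): (paths (0, 0) → (1, 6)) × (paths (1, 6) → (24, 14)) = C(7, 1) · C(31, 23) = 7 · 7888725 = 55221075. Avoidance count = 9669554100 − 55221075 = 9614333025.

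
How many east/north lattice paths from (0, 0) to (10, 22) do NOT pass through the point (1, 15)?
Number of paths = 64329200

Total paths from (0, 0) to (10, 22): C(32, 10) = 64512240. Paths through (1, 15): (paths (0, 0) → (1, 15)) × (paths (1, 15) → (10, 22)) = C(16, 1) · C(16, 9) = 16 · 11440 = 183040. Avoidance count = 64512240 − 183040 = 64329200.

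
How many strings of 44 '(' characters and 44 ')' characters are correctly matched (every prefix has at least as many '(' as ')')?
C_44 = 583300119592996693088040

These balanced parentheses are counted by the Catalan number C_n = (1/(n + 1)) · C(2n, n). For n = 44: C_44 = (1/45) · C(88, 44) = 26248505381684851188961800/45 = 583300119592996693088040.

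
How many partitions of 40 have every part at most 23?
p(40, parts ≤ 23) = 36423

Use the recurrence p(n, m) = p(n, m−1) + p(n−m, m): either the largest part is < m (count p(n, m−1)) or the largest part is exactly m (remove one copy of m, count p(n−m, m)). With p(0, ·) = 1 this gives p(40, parts ≤ 23) = 36423. (By conjugating Young diagrams, this also counts partitions of 40 into at most 23 parts.)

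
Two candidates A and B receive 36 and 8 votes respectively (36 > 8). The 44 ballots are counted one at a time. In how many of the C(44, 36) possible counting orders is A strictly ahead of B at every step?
Strict-lead orderings = 112784399

Total orderings of the 44 votes with 36 for A: C(44, 36) = 177232627. By the Bertrand ballot formula (Cycle Lemma / reflection principle), the number of orderings in which A is strictly ahead of B throughout is (p − q)/(p + q) · C(p + q, p) = (36 − 8)/(36 + 8) · 177232627 = 112784399.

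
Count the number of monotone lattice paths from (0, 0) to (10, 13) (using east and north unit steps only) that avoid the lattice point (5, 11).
Number of paths = 1052338

Total paths from (0, 0) to (10, 13): C(23, 10) = 1144066. Paths through (5, 11): (paths (0, 0) → (5, 11)) × (paths (5, 11) → (10, 13)) = C(16, 5) · C(7, 5) = 4368 · 21 = 91728. Avoidance count = 1144066 − 91728 = 1052338.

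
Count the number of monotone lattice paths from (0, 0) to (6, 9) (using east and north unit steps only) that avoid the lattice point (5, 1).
Number of paths = 4951

Total paths from (0, 0) to (6, 9): C(15, 6) = 5005. Paths through (5, 1): (paths (0, 0) → (5, 1)) × (paths (5, 1) → (6, 9)) = C(6, 5) · C(9, 1) = 6 · 9 = 54. Avoidance count = 5005 − 54 = 4951.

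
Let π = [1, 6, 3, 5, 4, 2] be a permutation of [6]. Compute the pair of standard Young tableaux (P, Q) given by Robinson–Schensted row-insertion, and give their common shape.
P = [1, 2, 4] / [3] / [5] / [6];  Q = [1, 2, 4] / [3] / [5] / [6];  common shape = (3, 1, 1, 1)

Row-insert the values π_1, π_2, … into P one at a time, bumping the leftmost entry strictly greater than the inserted value down to the next row. The recording tableau Q records, in position (i, j), the step at which that cell was added to P.
  Insert 1 (step 1): P = [1];  Q = [1]
  Insert 6 (step 2): P = [1, 6];  Q = [1, 2]
  Insert 3 (step 3): P = [1, 3] / [6];  Q = [1, 2] / [3]
  Insert 5 (step 4): P = [1, 3, 5] / [6];  Q = [1, 2, 4] / [3]
  Insert 4 (step 5): P = [1, 3, 4] / [5] / [6];  Q = [1, 2, 4] / [3] / [5]
  Insert 2 (step 6): P = [1, 2, 4] / [3] / [5] / [6];  Q = [1, 2, 4] / [3] / [5] / [6]
Final shape: (3, 1, 1, 1).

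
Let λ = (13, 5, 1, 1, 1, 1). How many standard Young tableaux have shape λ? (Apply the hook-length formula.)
# SYT of shape (13, 5, 1, 1, 1, 1) = 17409700

Hook-length formula: f^λ = n! / Π hook(c), product over all cells c of the Young diagram. For λ = (13, 5, 1, 1, 1, 1), n = 22 boxes. Hook lengths by row (left-to-right, top-to-bottom): [18, 13, 12, 11, 10, 8, 7, 6, 5, 4, 3, 2, 1]; [9, 4, 3, 2, 1]; [4]; [3]; [2]; [1]. Product of hooks = 64561751654400. So f^λ = 22! / 64561751654400 = 1124000727777607680000 / 64561751654400 = 17409700.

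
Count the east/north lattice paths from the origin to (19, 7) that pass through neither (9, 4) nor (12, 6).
Number of paths = 361998

Inclusion–exclusion. Total paths: C(26, 19) = 657800. Through P₁: C(13, 9)·C(13, 10) = 204490. Through P₂: C(18, 12)·C(8, 7) = 148512. Since P₁ is strictly southwest of P₂, a monotone path through both must visit P₁ then P₂; paths through both = C(13, 9)·C(5, 3)·C(8, 7) = 57200. Avoid both = 657800 − 204490 − 148512 + 57200 = 361998.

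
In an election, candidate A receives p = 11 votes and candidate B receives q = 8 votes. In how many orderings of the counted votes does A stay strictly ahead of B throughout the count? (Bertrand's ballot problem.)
Strict-lead orderings = 11934

Total orderings of the 19 votes with 11 for A: C(19, 11) = 75582. By the Bertrand ballot formula (Cycle Lemma / reflection principle), the number of orderings in which A is strictly ahead of B throughout is (p − q)/(p + q) · C(p + q, p) = (11 − 8)/(11 + 8) · 75582 = 11934.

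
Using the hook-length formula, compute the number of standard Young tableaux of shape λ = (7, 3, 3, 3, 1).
# SYT of shape (7, 3, 3, 3, 1) = 1082900

Hook-length formula: f^λ = n! / Π hook(c), product over all cells c of the Young diagram. For λ = (7, 3, 3, 3, 1), n = 17 boxes. Hook lengths by row (left-to-right, top-to-bottom): [11, 9, 8, 4, 3, 2, 1]; [6, 4, 3]; [5, 3, 2]; [4, 2, 1]; [1]. Product of hooks = 328458240. So f^λ = 17! / 328458240 = 355687428096000 / 328458240 = 1082900.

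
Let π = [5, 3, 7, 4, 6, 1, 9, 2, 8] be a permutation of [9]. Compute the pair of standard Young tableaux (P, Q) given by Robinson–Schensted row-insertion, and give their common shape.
P = [1, 2, 6, 8] / [3, 4, 9] / [5, 7];  Q = [1, 3, 5, 7] / [2, 4, 9] / [6, 8];  common shape = (4, 3, 2)

Row-insert the values π_1, π_2, … into P one at a time, bumping the leftmost entry strictly greater than the inserted value down to the next row. The recording tableau Q records, in position (i, j), the step at which that cell was added to P.
  Insert 5 (step 1): P = [5];  Q = [1]
  Insert 3 (step 2): P = [3] / [5];  Q = [1] / [2]
  Insert 7 (step 3): P = [3, 7] / [5];  Q = [1, 3] / [2]
  Insert 4 (step 4): P = [3, 4] / [5, 7];  Q = [1, 3] / [2, 4]
  Insert 6 (step 5): P = [3, 4, 6] / [5, 7];  Q = [1, 3, 5] / [2, 4]
  Insert 1 (step 6): P = [1, 4, 6] / [3, 7] / [5];  Q = [1, 3, 5] / [2, 4] / [6]
  Insert 9 (step 7): P = [1, 4, 6, 9] / [3, 7] / [5];  Q = [1, 3, 5, 7] / [2, 4] / [6]
  Insert 2 (step 8): P = [1, 2, 6, 9] / [3, 4] / [5, 7];  Q = [1, 3, 5, 7] / [2, 4] / [6, 8]
  Insert 8 (step 9): P = [1, 2, 6, 8] / [3, 4, 9] / [5, 7];  Q = [1, 3, 5, 7] / [2, 4, 9] / [6, 8]
Final shape: (4, 3, 2).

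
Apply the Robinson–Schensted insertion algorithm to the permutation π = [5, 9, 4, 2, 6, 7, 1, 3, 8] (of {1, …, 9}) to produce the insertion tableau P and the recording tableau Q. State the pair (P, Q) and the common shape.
P = [1, 3, 7, 8] / [2, 6] / [4, 9] / [5];  Q = [1, 2, 6, 9] / [3, 5] / [4, 8] / [7];  common shape = (4, 2, 2, 1)

Row-insert the values π_1, π_2, … into P one at a time, bumping the leftmost entry strictly greater than the inserted value down to the next row. The recording tableau Q records, in position (i, j), the step at which that cell was added to P.
  Insert 5 (step 1): P = [5];  Q = [1]
  Insert 9 (step 2): P = [5, 9];  Q = [1, 2]
  Insert 4 (step 3): P = [4, 9] / [5];  Q = [1, 2] / [3]
  Insert 2 (step 4): P = [2, 9] / [4] / [5];  Q = [1, 2] / [3] / [4]
  Insert 6 (step 5): P = [2, 6] / [4, 9] / [5];  Q = [1, 2] / [3, 5] / [4]
  Insert 7 (step 6): P = [2, 6, 7] / [4, 9] / [5];  Q = [1, 2, 6] / [3, 5] / [4]
  Insert 1 (step 7): P = [1, 6, 7] / [2, 9] / [4] / [5];  Q = [1, 2, 6] / [3, 5] / [4] / [7]
  Insert 3 (step 8): P = [1, 3, 7] / [2, 6] / [4, 9] / [5];  Q = [1, 2, 6] / [3, 5] / [4, 8] / [7]
  Insert 8 (step 9): P = [1, 3, 7, 8] / [2, 6] / [4, 9] / [5];  Q = [1, 2, 6, 9] / [3, 5] / [4, 8] / [7]
Final shape: (4, 2, 2, 1).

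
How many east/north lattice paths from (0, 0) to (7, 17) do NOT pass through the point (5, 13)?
Number of paths = 217584

Total paths from (0, 0) to (7, 17): C(24, 7) = 346104. Paths through (5, 13): (paths (0, 0) → (5, 13)) × (paths (5, 13) → (7, 17)) = C(18, 5) · C(6, 2) = 8568 · 15 = 128520. Avoidance count = 346104 − 128520 = 217584.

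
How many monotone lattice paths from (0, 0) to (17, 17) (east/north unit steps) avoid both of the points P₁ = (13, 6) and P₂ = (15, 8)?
Number of paths = 2278557330

Inclusion–exclusion. Total paths: C(34, 17) = 2333606220. Through P₁: C(19, 13)·C(15, 4) = 37035180. Through P₂: C(23, 15)·C(11, 2) = 26967270. Since P₁ is strictly southwest of P₂, a monotone path through both must visit P₁ then P₂; paths through both = C(19, 13)·C(4, 2)·C(11, 2) = 8953560. Avoid both = 2333606220 − 37035180 − 26967270 + 8953560 = 2278557330.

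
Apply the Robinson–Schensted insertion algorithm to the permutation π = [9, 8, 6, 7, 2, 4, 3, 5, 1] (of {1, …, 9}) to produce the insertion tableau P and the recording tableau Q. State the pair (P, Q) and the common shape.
P = [1, 3, 5] / [2, 7] / [4] / [6] / [8] / [9];  Q = [1, 4, 8] / [2, 6] / [3] / [5] / [7] / [9];  common shape = (3, 2, 1, 1, 1, 1)

Row-insert the values π_1, π_2, … into P one at a time, bumping the leftmost entry strictly greater than the inserted value down to the next row. The recording tableau Q records, in position (i, j), the step at which that cell was added to P.
  Insert 9 (step 1): P = [9];  Q = [1]
  Insert 8 (step 2): P = [8] / [9];  Q = [1] / [2]
  Insert 6 (step 3): P = [6] / [8] / [9];  Q = [1] / [2] / [3]
  Insert 7 (step 4): P = [6, 7] / [8] / [9];  Q = [1, 4] / [2] / [3]
  Insert 2 (step 5): P = [2, 7] / [6] / [8] / [9];  Q = [1, 4] / [2] / [3] / [5]
  Insert 4 (step 6): P = [2, 4] / [6, 7] / [8] / [9];  Q = [1, 4] / [2, 6] / [3] / [5]
  Insert 3 (step 7): P = [2, 3] / [4, 7] / [6] / [8] / [9];  Q = [1, 4] / [2, 6] / [3] / [5] / [7]
  Insert 5 (step 8): P = [2, 3, 5] / [4, 7] / [6] / [8] / [9];  Q = [1, 4, 8] / [2, 6] / [3] / [5] / [7]
  Insert 1 (step 9): P = [1, 3, 5] / [2, 7] / [4] / [6] / [8] / [9];  Q = [1, 4, 8] / [2, 6] / [3] / [5] / [7] / [9]
Final shape: (3, 2, 1, 1, 1, 1).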